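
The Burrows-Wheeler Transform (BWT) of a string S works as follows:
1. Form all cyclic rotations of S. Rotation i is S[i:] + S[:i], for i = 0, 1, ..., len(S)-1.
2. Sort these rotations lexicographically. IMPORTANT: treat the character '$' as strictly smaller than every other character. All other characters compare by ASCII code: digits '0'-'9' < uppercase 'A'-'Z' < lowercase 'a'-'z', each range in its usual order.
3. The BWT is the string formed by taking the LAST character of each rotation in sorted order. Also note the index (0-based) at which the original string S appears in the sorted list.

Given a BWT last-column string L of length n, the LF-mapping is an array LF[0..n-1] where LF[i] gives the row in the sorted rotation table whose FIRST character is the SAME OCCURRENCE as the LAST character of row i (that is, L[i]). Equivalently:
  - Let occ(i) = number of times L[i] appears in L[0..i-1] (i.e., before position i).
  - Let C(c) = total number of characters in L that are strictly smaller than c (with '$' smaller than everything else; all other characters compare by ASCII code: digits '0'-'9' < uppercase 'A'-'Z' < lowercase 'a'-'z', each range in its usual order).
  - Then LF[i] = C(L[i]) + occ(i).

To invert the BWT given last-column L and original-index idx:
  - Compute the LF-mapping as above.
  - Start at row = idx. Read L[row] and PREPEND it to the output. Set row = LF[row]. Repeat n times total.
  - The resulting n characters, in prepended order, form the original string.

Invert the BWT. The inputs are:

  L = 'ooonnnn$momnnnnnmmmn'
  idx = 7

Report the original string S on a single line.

LF mapping: 16 17 18 6 7 8 9 0 1 19 2 10 11 12 13 14 3 4 5 15
Walk LF starting at row 7, prepending L[row]:
  step 1: row=7, L[7]='$', prepend. Next row=LF[7]=0
  step 2: row=0, L[0]='o', prepend. Next row=LF[0]=16
  step 3: row=16, L[16]='m', prepend. Next row=LF[16]=3
  step 4: row=3, L[3]='n', prepend. Next row=LF[3]=6
  step 5: row=6, L[6]='n', prepend. Next row=LF[6]=9
  step 6: row=9, L[9]='o', prepend. Next row=LF[9]=19
  step 7: row=19, L[19]='n', prepend. Next row=LF[19]=15
  step 8: row=15, L[15]='n', prepend. Next row=LF[15]=14
  step 9: row=14, L[14]='n', prepend. Next row=LF[14]=13
  step 10: row=13, L[13]='n', prepend. Next row=LF[13]=12
  step 11: row=12, L[12]='n', prepend. Next row=LF[12]=11
  step 12: row=11, L[11]='n', prepend. Next row=LF[11]=10
  step 13: row=10, L[10]='m', prepend. Next row=LF[10]=2
  step 14: row=2, L[2]='o', prepend. Next row=LF[2]=18
  step 15: row=18, L[18]='m', prepend. Next row=LF[18]=5
  step 16: row=5, L[5]='n', prepend. Next row=LF[5]=8
  step 17: row=8, L[8]='m', prepend. Next row=LF[8]=1
  step 18: row=1, L[1]='o', prepend. Next row=LF[1]=17
  step 19: row=17, L[17]='m', prepend. Next row=LF[17]=4
  step 20: row=4, L[4]='n', prepend. Next row=LF[4]=7
Reversed output: nmomnmomnnnnnnonnmo$

Answer: nmomnmomnnnnnnonnmo$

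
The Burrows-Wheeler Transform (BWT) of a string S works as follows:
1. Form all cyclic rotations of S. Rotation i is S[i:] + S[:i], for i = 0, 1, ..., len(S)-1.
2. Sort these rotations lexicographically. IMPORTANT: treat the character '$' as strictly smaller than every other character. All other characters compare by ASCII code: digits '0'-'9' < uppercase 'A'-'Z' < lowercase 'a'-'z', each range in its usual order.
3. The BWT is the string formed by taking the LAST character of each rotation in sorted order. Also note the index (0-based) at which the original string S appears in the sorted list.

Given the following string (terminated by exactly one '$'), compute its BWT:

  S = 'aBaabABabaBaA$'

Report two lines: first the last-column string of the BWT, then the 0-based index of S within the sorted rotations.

Answer: AabaaABb$BaBaa
8

Derivation:
All 14 rotations (rotation i = S[i:]+S[:i]):
  rot[0] = aBaabABabaBaA$
  rot[1] = BaabABabaBaA$a
  rot[2] = aabABabaBaA$aB
  rot[3] = abABabaBaA$aBa
  rot[4] = bABabaBaA$aBaa
  rot[5] = ABabaBaA$aBaab
  rot[6] = BabaBaA$aBaabA
  rot[7] = abaBaA$aBaabAB
  rot[8] = baBaA$aBaabABa
  rot[9] = aBaA$aBaabABab
  rot[10] = BaA$aBaabABaba
  rot[11] = aA$aBaabABabaB
  rot[12] = A$aBaabABabaBa
  rot[13] = $aBaabABabaBaA
Sorted (with $ < everything):
  sorted[0] = $aBaabABabaBaA  (last char: 'A')
  sorted[1] = A$aBaabABabaBa  (last char: 'a')
  sorted[2] = ABabaBaA$aBaab  (last char: 'b')
  sorted[3] = BaA$aBaabABaba  (last char: 'a')
  sorted[4] = BaabABabaBaA$a  (last char: 'a')
  sorted[5] = BabaBaA$aBaabA  (last char: 'A')
  sorted[6] = aA$aBaabABabaB  (last char: 'B')
  sorted[7] = aBaA$aBaabABab  (last char: 'b')
  sorted[8] = aBaabABabaBaA$  (last char: '$')
  sorted[9] = aabABabaBaA$aB  (last char: 'B')
  sorted[10] = abABabaBaA$aBa  (last char: 'a')
  sorted[11] = abaBaA$aBaabAB  (last char: 'B')
  sorted[12] = bABabaBaA$aBaa  (last char: 'a')
  sorted[13] = baBaA$aBaabABa  (last char: 'a')
Last column: AabaaABb$BaBaa
Original string S is at sorted index 8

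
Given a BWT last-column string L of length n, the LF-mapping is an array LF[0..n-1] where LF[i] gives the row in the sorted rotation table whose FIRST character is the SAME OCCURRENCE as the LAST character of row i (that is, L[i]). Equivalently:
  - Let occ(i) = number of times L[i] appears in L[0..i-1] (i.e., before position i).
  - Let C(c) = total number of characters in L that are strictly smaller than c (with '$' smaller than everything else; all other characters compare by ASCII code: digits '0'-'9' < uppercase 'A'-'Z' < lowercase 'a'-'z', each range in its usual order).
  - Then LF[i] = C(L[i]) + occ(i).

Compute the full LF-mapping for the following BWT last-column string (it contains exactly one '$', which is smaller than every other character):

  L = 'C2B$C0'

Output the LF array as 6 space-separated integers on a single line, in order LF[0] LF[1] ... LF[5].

Char counts: '$':1, '0':1, '2':1, 'B':1, 'C':2
C (first-col start): C('$')=0, C('0')=1, C('2')=2, C('B')=3, C('C')=4
L[0]='C': occ=0, LF[0]=C('C')+0=4+0=4
L[1]='2': occ=0, LF[1]=C('2')+0=2+0=2
L[2]='B': occ=0, LF[2]=C('B')+0=3+0=3
L[3]='$': occ=0, LF[3]=C('$')+0=0+0=0
L[4]='C': occ=1, LF[4]=C('C')+1=4+1=5
L[5]='0': occ=0, LF[5]=C('0')+0=1+0=1

Answer: 4 2 3 0 5 1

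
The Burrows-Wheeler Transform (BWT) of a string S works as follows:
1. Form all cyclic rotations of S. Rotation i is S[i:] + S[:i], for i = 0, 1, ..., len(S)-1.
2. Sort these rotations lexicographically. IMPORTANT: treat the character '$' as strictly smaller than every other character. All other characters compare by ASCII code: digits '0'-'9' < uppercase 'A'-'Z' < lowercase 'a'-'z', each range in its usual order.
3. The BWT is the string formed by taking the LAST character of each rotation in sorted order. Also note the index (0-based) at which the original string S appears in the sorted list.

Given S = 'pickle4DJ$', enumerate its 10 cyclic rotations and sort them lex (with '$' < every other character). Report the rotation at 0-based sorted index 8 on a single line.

All 10 rotations (rotation i = S[i:]+S[:i]):
  rot[0] = pickle4DJ$
  rot[1] = ickle4DJ$p
  rot[2] = ckle4DJ$pi
  rot[3] = kle4DJ$pic
  rot[4] = le4DJ$pick
  rot[5] = e4DJ$pickl
  rot[6] = 4DJ$pickle
  rot[7] = DJ$pickle4
  rot[8] = J$pickle4D
  rot[9] = $pickle4DJ
Sorted (with $ < everything):
  sorted[0] = $pickle4DJ
  sorted[1] = 4DJ$pickle
  sorted[2] = DJ$pickle4
  sorted[3] = J$pickle4D
  sorted[4] = ckle4DJ$pi
  sorted[5] = e4DJ$pickl
  sorted[6] = ickle4DJ$p
  sorted[7] = kle4DJ$pic
  sorted[8] = le4DJ$pick
  sorted[9] = pickle4DJ$
sorted[8] = le4DJ$pick

Answer: le4DJ$pick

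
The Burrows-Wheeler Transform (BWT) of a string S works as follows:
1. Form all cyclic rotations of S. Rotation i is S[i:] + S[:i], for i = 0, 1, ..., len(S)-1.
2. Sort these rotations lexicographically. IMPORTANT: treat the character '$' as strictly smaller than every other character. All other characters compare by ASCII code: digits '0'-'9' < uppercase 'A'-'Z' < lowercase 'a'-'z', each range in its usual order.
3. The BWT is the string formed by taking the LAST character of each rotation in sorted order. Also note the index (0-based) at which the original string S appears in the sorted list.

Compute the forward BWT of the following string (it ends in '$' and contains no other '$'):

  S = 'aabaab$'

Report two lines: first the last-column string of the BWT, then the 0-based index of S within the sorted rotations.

Answer: bb$aaaa
2

Derivation:
All 7 rotations (rotation i = S[i:]+S[:i]):
  rot[0] = aabaab$
  rot[1] = abaab$a
  rot[2] = baab$aa
  rot[3] = aab$aab
  rot[4] = ab$aaba
  rot[5] = b$aabaa
  rot[6] = $aabaab
Sorted (with $ < everything):
  sorted[0] = $aabaab  (last char: 'b')
  sorted[1] = aab$aab  (last char: 'b')
  sorted[2] = aabaab$  (last char: '$')
  sorted[3] = ab$aaba  (last char: 'a')
  sorted[4] = abaab$a  (last char: 'a')
  sorted[5] = b$aabaa  (last char: 'a')
  sorted[6] = baab$aa  (last char: 'a')
Last column: bb$aaaa
Original string S is at sorted index 2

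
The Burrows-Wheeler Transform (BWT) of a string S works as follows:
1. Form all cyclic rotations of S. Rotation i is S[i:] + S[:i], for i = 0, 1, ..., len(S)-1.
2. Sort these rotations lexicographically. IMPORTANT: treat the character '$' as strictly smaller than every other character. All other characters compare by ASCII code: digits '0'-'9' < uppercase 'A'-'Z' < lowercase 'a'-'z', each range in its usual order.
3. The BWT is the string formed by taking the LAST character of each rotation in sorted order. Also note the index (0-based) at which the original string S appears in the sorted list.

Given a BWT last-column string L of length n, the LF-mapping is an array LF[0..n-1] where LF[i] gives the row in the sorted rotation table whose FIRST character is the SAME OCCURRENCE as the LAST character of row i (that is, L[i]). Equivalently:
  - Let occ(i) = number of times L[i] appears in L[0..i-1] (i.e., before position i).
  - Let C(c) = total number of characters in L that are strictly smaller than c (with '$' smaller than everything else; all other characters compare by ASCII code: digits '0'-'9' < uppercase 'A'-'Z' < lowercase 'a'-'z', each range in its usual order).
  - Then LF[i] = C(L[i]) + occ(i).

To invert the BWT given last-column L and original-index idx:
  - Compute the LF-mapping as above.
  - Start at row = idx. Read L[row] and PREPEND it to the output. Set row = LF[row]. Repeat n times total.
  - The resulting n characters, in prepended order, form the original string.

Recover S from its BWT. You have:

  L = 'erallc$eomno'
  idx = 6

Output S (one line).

Answer: lemonoracle$

Derivation:
LF mapping: 3 11 1 5 6 2 0 4 9 7 8 10
Walk LF starting at row 6, prepending L[row]:
  step 1: row=6, L[6]='$', prepend. Next row=LF[6]=0
  step 2: row=0, L[0]='e', prepend. Next row=LF[0]=3
  step 3: row=3, L[3]='l', prepend. Next row=LF[3]=5
  step 4: row=5, L[5]='c', prepend. Next row=LF[5]=2
  step 5: row=2, L[2]='a', prepend. Next row=LF[2]=1
  step 6: row=1, L[1]='r', prepend. Next row=LF[1]=11
  step 7: row=11, L[11]='o', prepend. Next row=LF[11]=10
  step 8: row=10, L[10]='n', prepend. Next row=LF[10]=8
  step 9: row=8, L[8]='o', prepend. Next row=LF[8]=9
  step 10: row=9, L[9]='m', prepend. Next row=LF[9]=7
  step 11: row=7, L[7]='e', prepend. Next row=LF[7]=4
  step 12: row=4, L[4]='l', prepend. Next row=LF[4]=6
Reversed output: lemonoracle$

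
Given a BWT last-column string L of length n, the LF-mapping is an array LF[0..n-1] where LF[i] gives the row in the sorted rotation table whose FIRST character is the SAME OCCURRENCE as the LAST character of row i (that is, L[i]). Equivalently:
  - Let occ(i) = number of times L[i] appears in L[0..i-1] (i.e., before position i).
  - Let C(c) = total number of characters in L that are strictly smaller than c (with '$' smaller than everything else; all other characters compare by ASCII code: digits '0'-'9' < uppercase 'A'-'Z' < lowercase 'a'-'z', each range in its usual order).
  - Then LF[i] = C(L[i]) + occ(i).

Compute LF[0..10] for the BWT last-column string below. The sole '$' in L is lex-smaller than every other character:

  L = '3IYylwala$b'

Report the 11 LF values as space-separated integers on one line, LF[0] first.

Answer: 1 2 3 10 7 9 4 8 5 0 6

Derivation:
Char counts: '$':1, '3':1, 'I':1, 'Y':1, 'a':2, 'b':1, 'l':2, 'w':1, 'y':1
C (first-col start): C('$')=0, C('3')=1, C('I')=2, C('Y')=3, C('a')=4, C('b')=6, C('l')=7, C('w')=9, C('y')=10
L[0]='3': occ=0, LF[0]=C('3')+0=1+0=1
L[1]='I': occ=0, LF[1]=C('I')+0=2+0=2
L[2]='Y': occ=0, LF[2]=C('Y')+0=3+0=3
L[3]='y': occ=0, LF[3]=C('y')+0=10+0=10
L[4]='l': occ=0, LF[4]=C('l')+0=7+0=7
L[5]='w': occ=0, LF[5]=C('w')+0=9+0=9
L[6]='a': occ=0, LF[6]=C('a')+0=4+0=4
L[7]='l': occ=1, LF[7]=C('l')+1=7+1=8
L[8]='a': occ=1, LF[8]=C('a')+1=4+1=5
L[9]='$': occ=0, LF[9]=C('$')+0=0+0=0
L[10]='b': occ=0, LF[10]=C('b')+0=6+0=6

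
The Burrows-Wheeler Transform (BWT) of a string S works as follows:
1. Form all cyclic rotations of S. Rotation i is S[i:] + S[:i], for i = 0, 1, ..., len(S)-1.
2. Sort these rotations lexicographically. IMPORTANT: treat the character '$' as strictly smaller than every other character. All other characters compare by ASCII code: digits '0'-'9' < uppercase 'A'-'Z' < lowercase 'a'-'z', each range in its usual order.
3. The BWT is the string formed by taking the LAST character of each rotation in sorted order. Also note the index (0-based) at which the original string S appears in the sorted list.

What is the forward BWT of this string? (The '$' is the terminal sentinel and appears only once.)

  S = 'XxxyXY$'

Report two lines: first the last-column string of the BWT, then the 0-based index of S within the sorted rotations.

All 7 rotations (rotation i = S[i:]+S[:i]):
  rot[0] = XxxyXY$
  rot[1] = xxyXY$X
  rot[2] = xyXY$Xx
  rot[3] = yXY$Xxx
  rot[4] = XY$Xxxy
  rot[5] = Y$XxxyX
  rot[6] = $XxxyXY
Sorted (with $ < everything):
  sorted[0] = $XxxyXY  (last char: 'Y')
  sorted[1] = XY$Xxxy  (last char: 'y')
  sorted[2] = XxxyXY$  (last char: '$')
  sorted[3] = Y$XxxyX  (last char: 'X')
  sorted[4] = xxyXY$X  (last char: 'X')
  sorted[5] = xyXY$Xx  (last char: 'x')
  sorted[6] = yXY$Xxx  (last char: 'x')
Last column: Yy$XXxx
Original string S is at sorted index 2

Answer: Yy$XXxx
2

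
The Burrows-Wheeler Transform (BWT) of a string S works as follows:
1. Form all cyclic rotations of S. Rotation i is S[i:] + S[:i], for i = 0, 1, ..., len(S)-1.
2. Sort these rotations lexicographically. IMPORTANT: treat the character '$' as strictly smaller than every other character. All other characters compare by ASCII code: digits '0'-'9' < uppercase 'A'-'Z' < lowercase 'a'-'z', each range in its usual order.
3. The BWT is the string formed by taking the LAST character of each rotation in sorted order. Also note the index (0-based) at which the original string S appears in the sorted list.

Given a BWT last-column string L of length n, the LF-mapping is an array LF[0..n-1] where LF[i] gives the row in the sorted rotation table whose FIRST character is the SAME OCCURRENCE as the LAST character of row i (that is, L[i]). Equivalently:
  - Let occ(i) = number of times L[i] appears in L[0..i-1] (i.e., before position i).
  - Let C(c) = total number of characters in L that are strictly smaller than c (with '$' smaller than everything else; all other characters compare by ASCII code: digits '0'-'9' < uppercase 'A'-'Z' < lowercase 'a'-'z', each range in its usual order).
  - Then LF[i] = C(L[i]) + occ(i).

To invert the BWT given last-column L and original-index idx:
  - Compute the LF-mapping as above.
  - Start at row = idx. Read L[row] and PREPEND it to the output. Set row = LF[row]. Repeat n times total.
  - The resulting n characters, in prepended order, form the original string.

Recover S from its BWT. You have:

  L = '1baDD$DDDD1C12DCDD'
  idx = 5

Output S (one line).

Answer: CDD2DDa1DD1DDCDb1$

Derivation:
LF mapping: 1 17 16 7 8 0 9 10 11 12 2 5 3 4 13 6 14 15
Walk LF starting at row 5, prepending L[row]:
  step 1: row=5, L[5]='$', prepend. Next row=LF[5]=0
  step 2: row=0, L[0]='1', prepend. Next row=LF[0]=1
  step 3: row=1, L[1]='b', prepend. Next row=LF[1]=17
  step 4: row=17, L[17]='D', prepend. Next row=LF[17]=15
  step 5: row=15, L[15]='C', prepend. Next row=LF[15]=6
  step 6: row=6, L[6]='D', prepend. Next row=LF[6]=9
  step 7: row=9, L[9]='D', prepend. Next row=LF[9]=12
  step 8: row=12, L[12]='1', prepend. Next row=LF[12]=3
  step 9: row=3, L[3]='D', prepend. Next row=LF[3]=7
  step 10: row=7, L[7]='D', prepend. Next row=LF[7]=10
  step 11: row=10, L[10]='1', prepend. Next row=LF[10]=2
  step 12: row=2, L[2]='a', prepend. Next row=LF[2]=16
  step 13: row=16, L[16]='D', prepend. Next row=LF[16]=14
  step 14: row=14, L[14]='D', prepend. Next row=LF[14]=13
  step 15: row=13, L[13]='2', prepend. Next row=LF[13]=4
  step 16: row=4, L[4]='D', prepend. Next row=LF[4]=8
  step 17: row=8, L[8]='D', prepend. Next row=LF[8]=11
  step 18: row=11, L[11]='C', prepend. Next row=LF[11]=5
Reversed output: CDD2DDa1DD1DDCDb1$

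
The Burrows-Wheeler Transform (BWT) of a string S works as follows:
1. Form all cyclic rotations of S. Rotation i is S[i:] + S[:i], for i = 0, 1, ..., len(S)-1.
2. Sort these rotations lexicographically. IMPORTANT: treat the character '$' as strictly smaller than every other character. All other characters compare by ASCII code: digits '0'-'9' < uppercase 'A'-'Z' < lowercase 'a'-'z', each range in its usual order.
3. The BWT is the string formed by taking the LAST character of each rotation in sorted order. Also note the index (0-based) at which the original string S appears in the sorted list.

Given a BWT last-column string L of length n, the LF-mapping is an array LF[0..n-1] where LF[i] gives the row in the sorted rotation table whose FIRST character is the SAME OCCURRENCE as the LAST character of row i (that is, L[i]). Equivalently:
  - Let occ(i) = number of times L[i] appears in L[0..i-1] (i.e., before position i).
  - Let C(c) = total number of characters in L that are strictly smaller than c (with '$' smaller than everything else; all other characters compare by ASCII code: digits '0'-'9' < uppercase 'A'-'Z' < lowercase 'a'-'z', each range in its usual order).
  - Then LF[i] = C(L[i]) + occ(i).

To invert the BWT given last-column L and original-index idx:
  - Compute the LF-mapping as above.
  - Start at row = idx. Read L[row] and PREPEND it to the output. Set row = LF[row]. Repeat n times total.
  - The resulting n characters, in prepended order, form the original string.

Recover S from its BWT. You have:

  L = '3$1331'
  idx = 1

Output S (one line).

Answer: 11333$

Derivation:
LF mapping: 3 0 1 4 5 2
Walk LF starting at row 1, prepending L[row]:
  step 1: row=1, L[1]='$', prepend. Next row=LF[1]=0
  step 2: row=0, L[0]='3', prepend. Next row=LF[0]=3
  step 3: row=3, L[3]='3', prepend. Next row=LF[3]=4
  step 4: row=4, L[4]='3', prepend. Next row=LF[4]=5
  step 5: row=5, L[5]='1', prepend. Next row=LF[5]=2
  step 6: row=2, L[2]='1', prepend. Next row=LF[2]=1
Reversed output: 11333$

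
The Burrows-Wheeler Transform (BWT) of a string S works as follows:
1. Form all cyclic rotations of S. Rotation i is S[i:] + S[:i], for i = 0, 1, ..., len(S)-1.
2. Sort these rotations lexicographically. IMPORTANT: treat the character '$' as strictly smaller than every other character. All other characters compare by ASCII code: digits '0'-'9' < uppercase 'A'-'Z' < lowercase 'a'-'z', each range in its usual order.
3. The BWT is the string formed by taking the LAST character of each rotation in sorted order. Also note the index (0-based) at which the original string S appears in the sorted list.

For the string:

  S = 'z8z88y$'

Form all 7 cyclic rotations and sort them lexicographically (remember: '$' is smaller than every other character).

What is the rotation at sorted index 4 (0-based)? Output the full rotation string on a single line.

All 7 rotations (rotation i = S[i:]+S[:i]):
  rot[0] = z8z88y$
  rot[1] = 8z88y$z
  rot[2] = z88y$z8
  rot[3] = 88y$z8z
  rot[4] = 8y$z8z8
  rot[5] = y$z8z88
  rot[6] = $z8z88y
Sorted (with $ < everything):
  sorted[0] = $z8z88y
  sorted[1] = 88y$z8z
  sorted[2] = 8y$z8z8
  sorted[3] = 8z88y$z
  sorted[4] = y$z8z88
  sorted[5] = z88y$z8
  sorted[6] = z8z88y$
sorted[4] = y$z8z88

Answer: y$z8z88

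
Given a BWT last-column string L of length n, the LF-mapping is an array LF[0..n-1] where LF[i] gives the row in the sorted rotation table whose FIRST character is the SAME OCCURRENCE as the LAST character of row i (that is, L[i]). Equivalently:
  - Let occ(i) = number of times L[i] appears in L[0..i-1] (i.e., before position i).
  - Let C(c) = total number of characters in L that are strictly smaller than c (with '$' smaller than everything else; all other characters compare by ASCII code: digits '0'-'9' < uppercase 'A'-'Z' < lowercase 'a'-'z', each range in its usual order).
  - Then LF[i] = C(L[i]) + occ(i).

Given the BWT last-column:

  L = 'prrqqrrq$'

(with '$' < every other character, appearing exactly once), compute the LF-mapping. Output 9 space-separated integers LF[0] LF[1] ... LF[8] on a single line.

Char counts: '$':1, 'p':1, 'q':3, 'r':4
C (first-col start): C('$')=0, C('p')=1, C('q')=2, C('r')=5
L[0]='p': occ=0, LF[0]=C('p')+0=1+0=1
L[1]='r': occ=0, LF[1]=C('r')+0=5+0=5
L[2]='r': occ=1, LF[2]=C('r')+1=5+1=6
L[3]='q': occ=0, LF[3]=C('q')+0=2+0=2
L[4]='q': occ=1, LF[4]=C('q')+1=2+1=3
L[5]='r': occ=2, LF[5]=C('r')+2=5+2=7
L[6]='r': occ=3, LF[6]=C('r')+3=5+3=8
L[7]='q': occ=2, LF[7]=C('q')+2=2+2=4
L[8]='$': occ=0, LF[8]=C('$')+0=0+0=0

Answer: 1 5 6 2 3 7 8 4 0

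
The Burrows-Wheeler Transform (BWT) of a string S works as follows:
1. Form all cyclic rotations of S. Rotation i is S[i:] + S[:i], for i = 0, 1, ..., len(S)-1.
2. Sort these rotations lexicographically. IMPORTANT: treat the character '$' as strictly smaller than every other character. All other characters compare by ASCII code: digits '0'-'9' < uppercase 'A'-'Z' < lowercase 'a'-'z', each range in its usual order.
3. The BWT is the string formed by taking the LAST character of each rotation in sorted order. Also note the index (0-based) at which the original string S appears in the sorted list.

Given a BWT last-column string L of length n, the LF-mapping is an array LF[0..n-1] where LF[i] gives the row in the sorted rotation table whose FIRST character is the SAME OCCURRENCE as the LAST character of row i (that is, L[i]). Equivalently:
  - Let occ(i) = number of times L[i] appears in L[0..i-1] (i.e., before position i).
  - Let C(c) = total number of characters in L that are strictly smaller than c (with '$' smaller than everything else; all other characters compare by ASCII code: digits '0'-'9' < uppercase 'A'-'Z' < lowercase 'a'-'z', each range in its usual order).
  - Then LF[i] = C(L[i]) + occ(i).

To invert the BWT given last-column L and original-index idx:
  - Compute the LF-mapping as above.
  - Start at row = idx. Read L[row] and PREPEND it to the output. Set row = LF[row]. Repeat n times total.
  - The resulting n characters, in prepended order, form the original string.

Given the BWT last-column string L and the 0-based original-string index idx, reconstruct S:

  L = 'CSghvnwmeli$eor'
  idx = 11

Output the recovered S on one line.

LF mapping: 1 2 5 6 13 10 14 9 3 8 7 0 4 11 12
Walk LF starting at row 11, prepending L[row]:
  step 1: row=11, L[11]='$', prepend. Next row=LF[11]=0
  step 2: row=0, L[0]='C', prepend. Next row=LF[0]=1
  step 3: row=1, L[1]='S', prepend. Next row=LF[1]=2
  step 4: row=2, L[2]='g', prepend. Next row=LF[2]=5
  step 5: row=5, L[5]='n', prepend. Next row=LF[5]=10
  step 6: row=10, L[10]='i', prepend. Next row=LF[10]=7
  step 7: row=7, L[7]='m', prepend. Next row=LF[7]=9
  step 8: row=9, L[9]='l', prepend. Next row=LF[9]=8
  step 9: row=8, L[8]='e', prepend. Next row=LF[8]=3
  step 10: row=3, L[3]='h', prepend. Next row=LF[3]=6
  step 11: row=6, L[6]='w', prepend. Next row=LF[6]=14
  step 12: row=14, L[14]='r', prepend. Next row=LF[14]=12
  step 13: row=12, L[12]='e', prepend. Next row=LF[12]=4
  step 14: row=4, L[4]='v', prepend. Next row=LF[4]=13
  step 15: row=13, L[13]='o', prepend. Next row=LF[13]=11
Reversed output: overwhelmingSC$

Answer: overwhelmingSC$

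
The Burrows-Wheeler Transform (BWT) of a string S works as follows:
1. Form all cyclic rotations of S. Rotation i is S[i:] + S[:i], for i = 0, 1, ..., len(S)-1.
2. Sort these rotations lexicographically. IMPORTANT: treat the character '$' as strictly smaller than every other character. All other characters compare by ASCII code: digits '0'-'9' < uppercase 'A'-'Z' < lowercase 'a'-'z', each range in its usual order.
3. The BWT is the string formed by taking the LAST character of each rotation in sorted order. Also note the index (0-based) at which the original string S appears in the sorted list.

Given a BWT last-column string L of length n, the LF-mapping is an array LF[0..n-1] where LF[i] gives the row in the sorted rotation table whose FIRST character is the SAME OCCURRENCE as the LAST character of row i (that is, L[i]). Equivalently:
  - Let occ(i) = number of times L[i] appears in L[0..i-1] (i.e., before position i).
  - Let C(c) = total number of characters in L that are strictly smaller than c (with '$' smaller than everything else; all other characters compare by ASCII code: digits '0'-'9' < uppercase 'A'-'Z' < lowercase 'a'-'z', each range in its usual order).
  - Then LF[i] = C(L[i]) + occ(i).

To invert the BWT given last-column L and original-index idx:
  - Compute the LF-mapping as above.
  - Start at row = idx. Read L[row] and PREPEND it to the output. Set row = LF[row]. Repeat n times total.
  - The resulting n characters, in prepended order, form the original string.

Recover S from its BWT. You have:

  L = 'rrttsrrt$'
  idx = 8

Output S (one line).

Answer: ttrsrtrr$

Derivation:
LF mapping: 1 2 6 7 5 3 4 8 0
Walk LF starting at row 8, prepending L[row]:
  step 1: row=8, L[8]='$', prepend. Next row=LF[8]=0
  step 2: row=0, L[0]='r', prepend. Next row=LF[0]=1
  step 3: row=1, L[1]='r', prepend. Next row=LF[1]=2
  step 4: row=2, L[2]='t', prepend. Next row=LF[2]=6
  step 5: row=6, L[6]='r', prepend. Next row=LF[6]=4
  step 6: row=4, L[4]='s', prepend. Next row=LF[4]=5
  step 7: row=5, L[5]='r', prepend. Next row=LF[5]=3
  step 8: row=3, L[3]='t', prepend. Next row=LF[3]=7
  step 9: row=7, L[7]='t', prepend. Next row=LF[7]=8
Reversed output: ttrsrtrr$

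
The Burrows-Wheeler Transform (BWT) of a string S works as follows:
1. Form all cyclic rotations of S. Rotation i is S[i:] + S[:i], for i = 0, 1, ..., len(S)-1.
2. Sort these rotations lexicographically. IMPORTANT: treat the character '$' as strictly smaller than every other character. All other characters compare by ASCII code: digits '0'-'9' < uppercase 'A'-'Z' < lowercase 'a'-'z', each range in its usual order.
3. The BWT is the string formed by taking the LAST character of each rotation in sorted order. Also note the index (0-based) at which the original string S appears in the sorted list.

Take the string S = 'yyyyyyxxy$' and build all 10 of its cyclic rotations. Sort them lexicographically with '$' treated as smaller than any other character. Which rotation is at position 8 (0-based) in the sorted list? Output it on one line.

Answer: yyyyyxxy$y

Derivation:
All 10 rotations (rotation i = S[i:]+S[:i]):
  rot[0] = yyyyyyxxy$
  rot[1] = yyyyyxxy$y
  rot[2] = yyyyxxy$yy
  rot[3] = yyyxxy$yyy
  rot[4] = yyxxy$yyyy
  rot[5] = yxxy$yyyyy
  rot[6] = xxy$yyyyyy
  rot[7] = xy$yyyyyyx
  rot[8] = y$yyyyyyxx
  rot[9] = $yyyyyyxxy
Sorted (with $ < everything):
  sorted[0] = $yyyyyyxxy
  sorted[1] = xxy$yyyyyy
  sorted[2] = xy$yyyyyyx
  sorted[3] = y$yyyyyyxx
  sorted[4] = yxxy$yyyyy
  sorted[5] = yyxxy$yyyy
  sorted[6] = yyyxxy$yyy
  sorted[7] = yyyyxxy$yy
  sorted[8] = yyyyyxxy$y
  sorted[9] = yyyyyyxxy$
sorted[8] = yyyyyxxy$y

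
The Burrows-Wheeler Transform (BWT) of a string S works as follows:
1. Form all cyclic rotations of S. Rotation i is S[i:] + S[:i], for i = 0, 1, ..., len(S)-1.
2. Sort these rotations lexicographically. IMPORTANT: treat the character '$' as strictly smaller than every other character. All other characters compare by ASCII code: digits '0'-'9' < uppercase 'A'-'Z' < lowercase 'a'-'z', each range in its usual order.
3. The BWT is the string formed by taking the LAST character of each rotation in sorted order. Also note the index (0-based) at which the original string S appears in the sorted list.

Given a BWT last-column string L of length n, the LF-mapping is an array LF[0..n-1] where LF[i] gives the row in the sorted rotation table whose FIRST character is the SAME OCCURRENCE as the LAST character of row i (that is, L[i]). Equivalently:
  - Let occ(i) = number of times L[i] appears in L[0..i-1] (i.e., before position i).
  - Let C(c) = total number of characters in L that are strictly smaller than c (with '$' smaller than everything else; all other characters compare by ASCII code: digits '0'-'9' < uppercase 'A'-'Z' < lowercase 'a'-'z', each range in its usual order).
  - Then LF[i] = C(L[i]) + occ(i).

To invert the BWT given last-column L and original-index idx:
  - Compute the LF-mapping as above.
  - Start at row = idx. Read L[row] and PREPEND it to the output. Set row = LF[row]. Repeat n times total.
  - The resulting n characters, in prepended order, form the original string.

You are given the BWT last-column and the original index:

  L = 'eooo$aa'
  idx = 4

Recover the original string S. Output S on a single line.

Answer: oaoaoe$

Derivation:
LF mapping: 3 4 5 6 0 1 2
Walk LF starting at row 4, prepending L[row]:
  step 1: row=4, L[4]='$', prepend. Next row=LF[4]=0
  step 2: row=0, L[0]='e', prepend. Next row=LF[0]=3
  step 3: row=3, L[3]='o', prepend. Next row=LF[3]=6
  step 4: row=6, L[6]='a', prepend. Next row=LF[6]=2
  step 5: row=2, L[2]='o', prepend. Next row=LF[2]=5
  step 6: row=5, L[5]='a', prepend. Next row=LF[5]=1
  step 7: row=1, L[1]='o', prepend. Next row=LF[1]=4
Reversed output: oaoaoe$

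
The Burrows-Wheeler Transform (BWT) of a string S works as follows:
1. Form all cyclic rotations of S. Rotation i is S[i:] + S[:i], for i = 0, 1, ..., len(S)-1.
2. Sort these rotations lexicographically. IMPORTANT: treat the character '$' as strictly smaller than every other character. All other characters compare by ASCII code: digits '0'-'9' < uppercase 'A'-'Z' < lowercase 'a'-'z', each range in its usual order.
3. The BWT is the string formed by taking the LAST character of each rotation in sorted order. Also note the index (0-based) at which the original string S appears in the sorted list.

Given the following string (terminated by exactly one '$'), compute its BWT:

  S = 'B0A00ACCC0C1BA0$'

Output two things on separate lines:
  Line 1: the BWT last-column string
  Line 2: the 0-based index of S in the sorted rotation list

Answer: 0AAB0CCB00$1C0CA
10

Derivation:
All 16 rotations (rotation i = S[i:]+S[:i]):
  rot[0] = B0A00ACCC0C1BA0$
  rot[1] = 0A00ACCC0C1BA0$B
  rot[2] = A00ACCC0C1BA0$B0
  rot[3] = 00ACCC0C1BA0$B0A
  rot[4] = 0ACCC0C1BA0$B0A0
  rot[5] = ACCC0C1BA0$B0A00
  rot[6] = CCC0C1BA0$B0A00A
  rot[7] = CC0C1BA0$B0A00AC
  rot[8] = C0C1BA0$B0A00ACC
  rot[9] = 0C1BA0$B0A00ACCC
  rot[10] = C1BA0$B0A00ACCC0
  rot[11] = 1BA0$B0A00ACCC0C
  rot[12] = BA0$B0A00ACCC0C1
  rot[13] = A0$B0A00ACCC0C1B
  rot[14] = 0$B0A00ACCC0C1BA
  rot[15] = $B0A00ACCC0C1BA0
Sorted (with $ < everything):
  sorted[0] = $B0A00ACCC0C1BA0  (last char: '0')
  sorted[1] = 0$B0A00ACCC0C1BA  (last char: 'A')
  sorted[2] = 00ACCC0C1BA0$B0A  (last char: 'A')
  sorted[3] = 0A00ACCC0C1BA0$B  (last char: 'B')
  sorted[4] = 0ACCC0C1BA0$B0A0  (last char: '0')
  sorted[5] = 0C1BA0$B0A00ACCC  (last char: 'C')
  sorted[6] = 1BA0$B0A00ACCC0C  (last char: 'C')
  sorted[7] = A0$B0A00ACCC0C1B  (last char: 'B')
  sorted[8] = A00ACCC0C1BA0$B0  (last char: '0')
  sorted[9] = ACCC0C1BA0$B0A00  (last char: '0')
  sorted[10] = B0A00ACCC0C1BA0$  (last char: '$')
  sorted[11] = BA0$B0A00ACCC0C1  (last char: '1')
  sorted[12] = C0C1BA0$B0A00ACC  (last char: 'C')
  sorted[13] = C1BA0$B0A00ACCC0  (last char: '0')
  sorted[14] = CC0C1BA0$B0A00AC  (last char: 'C')
  sorted[15] = CCC0C1BA0$B0A00A  (last char: 'A')
Last column: 0AAB0CCB00$1C0CA
Original string S is at sorted index 10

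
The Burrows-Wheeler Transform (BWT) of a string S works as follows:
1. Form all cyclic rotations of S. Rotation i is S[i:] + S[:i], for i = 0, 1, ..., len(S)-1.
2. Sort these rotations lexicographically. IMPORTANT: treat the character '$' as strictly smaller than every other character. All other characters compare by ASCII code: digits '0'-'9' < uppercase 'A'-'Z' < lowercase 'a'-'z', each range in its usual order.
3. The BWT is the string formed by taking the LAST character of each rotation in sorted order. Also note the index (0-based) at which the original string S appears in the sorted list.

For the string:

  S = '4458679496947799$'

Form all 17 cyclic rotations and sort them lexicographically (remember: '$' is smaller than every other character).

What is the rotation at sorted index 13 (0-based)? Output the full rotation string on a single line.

All 17 rotations (rotation i = S[i:]+S[:i]):
  rot[0] = 4458679496947799$
  rot[1] = 458679496947799$4
  rot[2] = 58679496947799$44
  rot[3] = 8679496947799$445
  rot[4] = 679496947799$4458
  rot[5] = 79496947799$44586
  rot[6] = 9496947799$445867
  rot[7] = 496947799$4458679
  rot[8] = 96947799$44586794
  rot[9] = 6947799$445867949
  rot[10] = 947799$4458679496
  rot[11] = 47799$44586794969
  rot[12] = 7799$445867949694
  rot[13] = 799$4458679496947
  rot[14] = 99$44586794969477
  rot[15] = 9$445867949694779
  rot[16] = $4458679496947799
Sorted (with $ < everything):
  sorted[0] = $4458679496947799
  sorted[1] = 4458679496947799$
  sorted[2] = 458679496947799$4
  sorted[3] = 47799$44586794969
  sorted[4] = 496947799$4458679
  sorted[5] = 58679496947799$44
  sorted[6] = 679496947799$4458
  sorted[7] = 6947799$445867949
  sorted[8] = 7799$445867949694
  sorted[9] = 79496947799$44586
  sorted[10] = 799$4458679496947
  sorted[11] = 8679496947799$445
  sorted[12] = 9$445867949694779
  sorted[13] = 947799$4458679496
  sorted[14] = 9496947799$445867
  sorted[15] = 96947799$44586794
  sorted[16] = 99$44586794969477
sorted[13] = 947799$4458679496

Answer: 947799$4458679496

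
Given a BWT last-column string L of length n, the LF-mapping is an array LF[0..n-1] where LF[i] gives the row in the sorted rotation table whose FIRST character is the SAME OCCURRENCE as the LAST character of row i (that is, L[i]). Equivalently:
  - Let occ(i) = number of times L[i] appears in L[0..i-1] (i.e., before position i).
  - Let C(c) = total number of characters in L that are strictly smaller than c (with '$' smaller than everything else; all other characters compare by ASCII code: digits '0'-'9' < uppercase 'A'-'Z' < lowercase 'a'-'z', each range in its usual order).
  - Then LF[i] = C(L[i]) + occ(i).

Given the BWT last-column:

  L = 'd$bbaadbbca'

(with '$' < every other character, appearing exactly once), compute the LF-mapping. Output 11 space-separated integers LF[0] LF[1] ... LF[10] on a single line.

Char counts: '$':1, 'a':3, 'b':4, 'c':1, 'd':2
C (first-col start): C('$')=0, C('a')=1, C('b')=4, C('c')=8, C('d')=9
L[0]='d': occ=0, LF[0]=C('d')+0=9+0=9
L[1]='$': occ=0, LF[1]=C('$')+0=0+0=0
L[2]='b': occ=0, LF[2]=C('b')+0=4+0=4
L[3]='b': occ=1, LF[3]=C('b')+1=4+1=5
L[4]='a': occ=0, LF[4]=C('a')+0=1+0=1
L[5]='a': occ=1, LF[5]=C('a')+1=1+1=2
L[6]='d': occ=1, LF[6]=C('d')+1=9+1=10
L[7]='b': occ=2, LF[7]=C('b')+2=4+2=6
L[8]='b': occ=3, LF[8]=C('b')+3=4+3=7
L[9]='c': occ=0, LF[9]=C('c')+0=8+0=8
L[10]='a': occ=2, LF[10]=C('a')+2=1+2=3

Answer: 9 0 4 5 1 2 10 6 7 8 3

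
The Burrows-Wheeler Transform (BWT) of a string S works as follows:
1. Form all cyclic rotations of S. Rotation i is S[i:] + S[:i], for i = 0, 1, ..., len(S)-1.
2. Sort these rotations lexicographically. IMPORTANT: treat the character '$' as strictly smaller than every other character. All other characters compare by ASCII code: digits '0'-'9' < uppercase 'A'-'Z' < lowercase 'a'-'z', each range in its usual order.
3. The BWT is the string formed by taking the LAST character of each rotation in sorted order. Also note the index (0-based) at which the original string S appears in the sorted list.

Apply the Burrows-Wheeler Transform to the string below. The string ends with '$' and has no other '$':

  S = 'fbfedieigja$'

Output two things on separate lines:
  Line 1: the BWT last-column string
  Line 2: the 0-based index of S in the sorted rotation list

Answer: ajfefi$bideg
6

Derivation:
All 12 rotations (rotation i = S[i:]+S[:i]):
  rot[0] = fbfedieigja$
  rot[1] = bfedieigja$f
  rot[2] = fedieigja$fb
  rot[3] = edieigja$fbf
  rot[4] = dieigja$fbfe
  rot[5] = ieigja$fbfed
  rot[6] = eigja$fbfedi
  rot[7] = igja$fbfedie
  rot[8] = gja$fbfediei
  rot[9] = ja$fbfedieig
  rot[10] = a$fbfedieigj
  rot[11] = $fbfedieigja
Sorted (with $ < everything):
  sorted[0] = $fbfedieigja  (last char: 'a')
  sorted[1] = a$fbfedieigj  (last char: 'j')
  sorted[2] = bfedieigja$f  (last char: 'f')
  sorted[3] = dieigja$fbfe  (last char: 'e')
  sorted[4] = edieigja$fbf  (last char: 'f')
  sorted[5] = eigja$fbfedi  (last char: 'i')
  sorted[6] = fbfedieigja$  (last char: '$')
  sorted[7] = fedieigja$fb  (last char: 'b')
  sorted[8] = gja$fbfediei  (last char: 'i')
  sorted[9] = ieigja$fbfed  (last char: 'd')
  sorted[10] = igja$fbfedie  (last char: 'e')
  sorted[11] = ja$fbfedieig  (last char: 'g')
Last column: ajfefi$bideg
Original string S is at sorted index 6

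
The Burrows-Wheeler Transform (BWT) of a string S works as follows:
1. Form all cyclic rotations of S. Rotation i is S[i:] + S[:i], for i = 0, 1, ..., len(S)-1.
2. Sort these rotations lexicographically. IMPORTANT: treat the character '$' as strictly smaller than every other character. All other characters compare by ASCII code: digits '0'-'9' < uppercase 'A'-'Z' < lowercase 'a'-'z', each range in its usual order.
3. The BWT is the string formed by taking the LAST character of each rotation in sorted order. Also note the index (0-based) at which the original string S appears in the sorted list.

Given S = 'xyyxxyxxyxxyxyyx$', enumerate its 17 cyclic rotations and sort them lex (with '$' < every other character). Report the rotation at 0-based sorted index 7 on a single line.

All 17 rotations (rotation i = S[i:]+S[:i]):
  rot[0] = xyyxxyxxyxxyxyyx$
  rot[1] = yyxxyxxyxxyxyyx$x
  rot[2] = yxxyxxyxxyxyyx$xy
  rot[3] = xxyxxyxxyxyyx$xyy
  rot[4] = xyxxyxxyxyyx$xyyx
  rot[5] = yxxyxxyxyyx$xyyxx
  rot[6] = xxyxxyxyyx$xyyxxy
  rot[7] = xyxxyxyyx$xyyxxyx
  rot[8] = yxxyxyyx$xyyxxyxx
  rot[9] = xxyxyyx$xyyxxyxxy
  rot[10] = xyxyyx$xyyxxyxxyx
  rot[11] = yxyyx$xyyxxyxxyxx
  rot[12] = xyyx$xyyxxyxxyxxy
  rot[13] = yyx$xyyxxyxxyxxyx
  rot[14] = yx$xyyxxyxxyxxyxy
  rot[15] = x$xyyxxyxxyxxyxyy
  rot[16] = $xyyxxyxxyxxyxyyx
Sorted (with $ < everything):
  sorted[0] = $xyyxxyxxyxxyxyyx
  sorted[1] = x$xyyxxyxxyxxyxyy
  sorted[2] = xxyxxyxxyxyyx$xyy
  sorted[3] = xxyxxyxyyx$xyyxxy
  sorted[4] = xxyxyyx$xyyxxyxxy
  sorted[5] = xyxxyxxyxyyx$xyyx
  sorted[6] = xyxxyxyyx$xyyxxyx
  sorted[7] = xyxyyx$xyyxxyxxyx
  sorted[8] = xyyx$xyyxxyxxyxxy
  sorted[9] = xyyxxyxxyxxyxyyx$
  sorted[10] = yx$xyyxxyxxyxxyxy
  sorted[11] = yxxyxxyxxyxyyx$xy
  sorted[12] = yxxyxxyxyyx$xyyxx
  sorted[13] = yxxyxyyx$xyyxxyxx
  sorted[14] = yxyyx$xyyxxyxxyxx
  sorted[15] = yyx$xyyxxyxxyxxyx
  sorted[16] = yyxxyxxyxxyxyyx$x
sorted[7] = xyxyyx$xyyxxyxxyx

Answer: xyxyyx$xyyxxyxxyx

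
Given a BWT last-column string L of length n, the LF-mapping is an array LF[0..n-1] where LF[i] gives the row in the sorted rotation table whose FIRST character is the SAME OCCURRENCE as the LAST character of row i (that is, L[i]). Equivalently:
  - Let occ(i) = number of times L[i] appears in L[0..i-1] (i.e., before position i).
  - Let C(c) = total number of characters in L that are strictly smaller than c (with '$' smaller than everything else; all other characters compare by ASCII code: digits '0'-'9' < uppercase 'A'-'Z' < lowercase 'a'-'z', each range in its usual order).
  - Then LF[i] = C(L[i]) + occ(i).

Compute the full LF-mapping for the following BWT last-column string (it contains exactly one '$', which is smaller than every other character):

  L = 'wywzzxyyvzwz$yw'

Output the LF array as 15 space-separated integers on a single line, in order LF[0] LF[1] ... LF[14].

Char counts: '$':1, 'v':1, 'w':4, 'x':1, 'y':4, 'z':4
C (first-col start): C('$')=0, C('v')=1, C('w')=2, C('x')=6, C('y')=7, C('z')=11
L[0]='w': occ=0, LF[0]=C('w')+0=2+0=2
L[1]='y': occ=0, LF[1]=C('y')+0=7+0=7
L[2]='w': occ=1, LF[2]=C('w')+1=2+1=3
L[3]='z': occ=0, LF[3]=C('z')+0=11+0=11
L[4]='z': occ=1, LF[4]=C('z')+1=11+1=12
L[5]='x': occ=0, LF[5]=C('x')+0=6+0=6
L[6]='y': occ=1, LF[6]=C('y')+1=7+1=8
L[7]='y': occ=2, LF[7]=C('y')+2=7+2=9
L[8]='v': occ=0, LF[8]=C('v')+0=1+0=1
L[9]='z': occ=2, LF[9]=C('z')+2=11+2=13
L[10]='w': occ=2, LF[10]=C('w')+2=2+2=4
L[11]='z': occ=3, LF[11]=C('z')+3=11+3=14
L[12]='$': occ=0, LF[12]=C('$')+0=0+0=0
L[13]='y': occ=3, LF[13]=C('y')+3=7+3=10
L[14]='w': occ=3, LF[14]=C('w')+3=2+3=5

Answer: 2 7 3 11 12 6 8 9 1 13 4 14 0 10 5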